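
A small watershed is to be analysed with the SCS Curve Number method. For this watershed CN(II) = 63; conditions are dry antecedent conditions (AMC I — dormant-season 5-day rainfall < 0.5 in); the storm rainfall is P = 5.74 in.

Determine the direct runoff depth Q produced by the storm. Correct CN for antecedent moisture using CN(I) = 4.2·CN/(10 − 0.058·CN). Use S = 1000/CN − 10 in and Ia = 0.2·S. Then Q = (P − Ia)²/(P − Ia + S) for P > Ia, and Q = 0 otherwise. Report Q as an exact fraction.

CN(I) from CN(II)=63: (4.2·63)/(10 − 0.058·63) = 132300/3173 ≈ 41.696
S = 1000/(132300/3173) − 10 = 18500/1323 in ≈ 13.983 in
Ia = 0.2S: 0.2·13.983 = 2.797 in (exactly 3700/1323)
Excess rainfall: 5.740 − 2.797 = 2.943 in; P > Ia so Q > 0
Runoff Q = (P−Ia)²/(P−Ia+S) = (2.943)²/(2.943+13.983) = 37908479401/74068221150 ≈ 0.512 in

Q = 37908479401/74068221150 in ≈ 0.512 in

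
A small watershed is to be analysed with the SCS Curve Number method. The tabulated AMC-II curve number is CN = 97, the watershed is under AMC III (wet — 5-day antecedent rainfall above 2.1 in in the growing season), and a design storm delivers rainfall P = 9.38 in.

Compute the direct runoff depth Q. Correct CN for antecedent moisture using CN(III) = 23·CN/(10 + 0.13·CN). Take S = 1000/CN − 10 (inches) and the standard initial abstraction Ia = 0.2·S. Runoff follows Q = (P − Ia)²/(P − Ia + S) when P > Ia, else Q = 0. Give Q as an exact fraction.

Q = 1088556268921/118057715450 in ≈ 9.221 in

Adjust CN=97 to AMC III: 23·97/(10 + 0.13·97) → 2231 ÷ (2261/100) = 223100/2261 ≈ 98.673
Max retention: S = 1000/(223100/2261) − 10 = 300/2231 in (≈ 0.134 in)
Ia = 0.2S: 0.2·0.134 = 0.027 in (exactly 60/2231)
P − Ia = 9.380 − 0.027 = 1043339/111550 ≈ 9.353 in (> 0, runoff occurs)
Q = (1043339/111550)²/((1043339/111550) + 300/2231) = (1088556268921/12443402500)/(1058339/111550) = 1088556268921/118057715450 in ≈ 9.221 in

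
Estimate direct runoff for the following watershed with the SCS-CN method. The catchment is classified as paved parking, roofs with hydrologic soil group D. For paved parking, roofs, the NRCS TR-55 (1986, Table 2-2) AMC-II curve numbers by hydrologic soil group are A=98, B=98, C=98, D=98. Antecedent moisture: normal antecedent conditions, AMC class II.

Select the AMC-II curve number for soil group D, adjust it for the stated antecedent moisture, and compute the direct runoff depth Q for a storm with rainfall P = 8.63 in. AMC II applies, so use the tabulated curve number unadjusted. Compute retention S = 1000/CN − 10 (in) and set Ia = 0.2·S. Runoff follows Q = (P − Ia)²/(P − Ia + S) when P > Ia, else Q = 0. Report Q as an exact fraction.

NRCS table: paved parking, roofs, soil group D → CN(II) = 98
CN(II) = 98; AMC II needs no correction.
Max retention: S = 1000/98 − 10 = 10/49 in (≈ 0.204 in)
Ia = 0.2S: 0.2·0.204 = 0.041 in (exactly 2/49)
P − Ia = 8.630 − 0.041 = 42087/4900 ≈ 8.589 in (> 0, runoff occurs)
Q = (42087/4900)²/((42087/4900) + 10/49) = (1771315569/24010000)/(43087/4900) = 1771315569/211126300 in ≈ 8.390 in

Q = 1771315569/211126300 in ≈ 8.390 in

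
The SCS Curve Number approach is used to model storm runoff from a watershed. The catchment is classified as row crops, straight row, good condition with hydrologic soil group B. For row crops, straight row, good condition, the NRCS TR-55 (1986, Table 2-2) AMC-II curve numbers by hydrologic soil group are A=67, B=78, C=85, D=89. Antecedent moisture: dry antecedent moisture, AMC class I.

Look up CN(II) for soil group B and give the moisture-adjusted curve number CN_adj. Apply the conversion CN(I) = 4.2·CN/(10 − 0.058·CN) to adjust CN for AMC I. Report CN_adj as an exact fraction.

CN_adj = 81900/1369 ≈ 59.825

NRCS table: row crops, straight row, good condition, soil group B → CN(II) = 78
Dry (AMC I): CN(I) = 4.2·78/(10 − 0.058·78) = (1638/5)/(1369/250) = 81900/1369 ≈ 59.825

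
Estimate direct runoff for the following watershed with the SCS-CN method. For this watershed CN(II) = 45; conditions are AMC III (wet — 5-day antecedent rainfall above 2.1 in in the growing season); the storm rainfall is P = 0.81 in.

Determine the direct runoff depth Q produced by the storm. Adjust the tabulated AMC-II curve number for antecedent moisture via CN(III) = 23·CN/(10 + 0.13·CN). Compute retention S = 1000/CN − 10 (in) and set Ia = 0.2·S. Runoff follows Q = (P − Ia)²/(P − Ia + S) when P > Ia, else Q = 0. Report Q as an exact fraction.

CN(III) from CN(II)=45: (23·45)/(10 + 0.13·45) = 20700/317 ≈ 65.300
S = 1000/(20700/317) − 10 = 1100/207 in ≈ 5.314 in
Initial abstraction Ia = S/5 = (1100/207)/5 = 220/207 ≈ 1.063 in
P = 0.810 ≤ Ia = 1.063 in: entire storm abstracted, Q = 0.

Q = 0 in ≈ 0.000 in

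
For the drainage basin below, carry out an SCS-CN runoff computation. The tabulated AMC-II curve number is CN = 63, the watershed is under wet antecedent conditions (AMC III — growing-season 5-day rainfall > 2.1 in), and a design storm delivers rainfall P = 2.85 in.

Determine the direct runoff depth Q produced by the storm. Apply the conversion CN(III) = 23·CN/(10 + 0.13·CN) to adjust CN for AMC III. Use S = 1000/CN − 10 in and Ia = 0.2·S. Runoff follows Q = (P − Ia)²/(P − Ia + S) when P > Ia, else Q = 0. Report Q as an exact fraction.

CN(III) from CN(II)=63: (23·63)/(10 + 0.13·63) = 144900/1819 ≈ 79.659
Max retention: S = 1000/(144900/1819) − 10 = 3700/1449 in (≈ 2.553 in)
Initial abstraction Ia = S/5 = (3700/1449)/5 = 740/1449 ≈ 0.511 in
P − Ia = 2.850 − 0.511 = 67793/28980 ≈ 2.339 in (> 0, runoff occurs)
Q: (67793/28980)² ÷ (141793/28980) = 4595890849/4109161140 in (≈ 1.118 in)

Q = 4595890849/4109161140 in ≈ 1.118 in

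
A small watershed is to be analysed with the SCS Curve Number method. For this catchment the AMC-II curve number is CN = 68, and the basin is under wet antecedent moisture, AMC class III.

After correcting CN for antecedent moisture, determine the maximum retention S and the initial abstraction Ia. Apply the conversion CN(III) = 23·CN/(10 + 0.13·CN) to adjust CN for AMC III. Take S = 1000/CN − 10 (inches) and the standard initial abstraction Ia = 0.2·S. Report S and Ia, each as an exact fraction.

Wet (AMC III): CN(III) = 23·68/(10 + 0.13·68) = 1564/(471/25) = 39100/471 ≈ 83.015
S = 1000/(39100/471) − 10 = 800/391 in ≈ 2.046 in
Ia = 0.2S: 0.2·2.046 = 0.409 in (exactly 160/391)

S = 800/391 in ≈ 2.046 in; Ia = 160/391 in ≈ 0.409 in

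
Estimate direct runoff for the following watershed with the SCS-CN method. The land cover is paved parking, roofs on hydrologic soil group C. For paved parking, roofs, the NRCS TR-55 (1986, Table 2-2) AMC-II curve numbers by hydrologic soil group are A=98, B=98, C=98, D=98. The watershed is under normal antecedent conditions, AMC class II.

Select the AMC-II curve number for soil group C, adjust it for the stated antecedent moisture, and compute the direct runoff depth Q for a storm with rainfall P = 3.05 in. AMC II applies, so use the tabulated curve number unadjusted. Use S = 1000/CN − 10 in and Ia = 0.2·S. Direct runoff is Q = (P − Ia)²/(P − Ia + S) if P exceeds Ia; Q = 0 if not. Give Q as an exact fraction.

NRCS table: paved parking, roofs, soil group C → CN(II) = 98
CN(II) = 98; AMC II needs no correction.
S = 1000/98 − 10 = 10/49 in ≈ 0.204 in
Ia = 0.2S: 0.2·0.204 = 0.041 in (exactly 2/49)
P − Ia = 3.050 − 0.041 = 2949/980 ≈ 3.009 in (> 0, runoff occurs)
Runoff Q = (P−Ia)²/(P−Ia+S) = (3.009)²/(3.009+0.204) = 8696601/3086020 ≈ 2.818 in

Q = 8696601/3086020 in ≈ 2.818 in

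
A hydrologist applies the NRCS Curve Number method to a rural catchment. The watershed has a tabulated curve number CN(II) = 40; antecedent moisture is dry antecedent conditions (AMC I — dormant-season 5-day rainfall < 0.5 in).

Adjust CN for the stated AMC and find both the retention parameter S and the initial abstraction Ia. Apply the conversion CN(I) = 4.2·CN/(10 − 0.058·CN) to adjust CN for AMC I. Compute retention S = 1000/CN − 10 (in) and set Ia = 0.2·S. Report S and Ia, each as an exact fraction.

CN(I) from CN(II)=40: (4.2·40)/(10 − 0.058·40) = 175/8 ≈ 21.875
Retention S: 1000/CN − 10 with CN=21.875 → S = 250/7 ≈ 35.714 in
Ia = 0.2·(250/7) = 50/7 in ≈ 7.143 in

S = 250/7 in ≈ 35.714 in; Ia = 50/7 in ≈ 7.143 in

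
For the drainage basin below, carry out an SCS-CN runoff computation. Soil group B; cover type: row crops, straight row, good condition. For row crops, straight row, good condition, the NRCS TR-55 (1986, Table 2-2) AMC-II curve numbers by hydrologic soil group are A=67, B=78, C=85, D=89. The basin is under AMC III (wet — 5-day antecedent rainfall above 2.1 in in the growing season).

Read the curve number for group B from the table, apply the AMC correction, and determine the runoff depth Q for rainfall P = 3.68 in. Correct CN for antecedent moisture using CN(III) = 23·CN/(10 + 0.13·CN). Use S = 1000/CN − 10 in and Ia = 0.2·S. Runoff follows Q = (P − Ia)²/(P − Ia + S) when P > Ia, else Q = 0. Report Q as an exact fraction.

NRCS table: row crops, straight row, good condition, soil group B → CN(II) = 78
Adjust CN=78 to AMC III: 23·78/(10 + 0.13·78) → 1794 ÷ (1007/50) = 89700/1007 ≈ 89.076
S = 1000/(89700/1007) − 10 = 1100/897 in ≈ 1.226 in
Ia = 0.2·(1100/897) = 220/897 in ≈ 0.245 in
P − Ia = 3.680 − 0.245 = 77024/22425 ≈ 3.435 in (> 0, runoff occurs)
Q: (77024/22425)² ÷ (104524/22425) = 1483174144/585987675 in (≈ 2.531 in)

Q = 1483174144/585987675 in ≈ 2.531 in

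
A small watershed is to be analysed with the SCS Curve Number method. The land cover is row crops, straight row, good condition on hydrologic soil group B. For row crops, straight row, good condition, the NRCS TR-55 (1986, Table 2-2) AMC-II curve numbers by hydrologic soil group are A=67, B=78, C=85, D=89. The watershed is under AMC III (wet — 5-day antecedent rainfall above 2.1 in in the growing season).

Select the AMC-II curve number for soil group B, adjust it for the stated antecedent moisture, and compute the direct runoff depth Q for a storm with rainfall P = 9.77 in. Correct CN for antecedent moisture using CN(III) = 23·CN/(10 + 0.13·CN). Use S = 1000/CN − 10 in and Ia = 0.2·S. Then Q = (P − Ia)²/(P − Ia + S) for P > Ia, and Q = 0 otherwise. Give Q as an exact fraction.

NRCS table: row crops, straight row, good condition, soil group B → CN(II) = 78
Wet (AMC III): CN(III) = 23·78/(10 + 0.13·78) = 1794/(1007/50) = 89700/1007 ≈ 89.076
S = 1000/(89700/1007) − 10 = 1100/897 in ≈ 1.226 in
Initial abstraction Ia = S/5 = (1100/897)/5 = 220/897 ≈ 0.245 in
P − Ia = 9.770 − 0.245 = 854369/89700 ≈ 9.525 in (> 0, runoff occurs)
Q: (854369/89700)² ÷ (964369/89700) = 729946388161/86503899300 in (≈ 8.438 in)

Q = 729946388161/86503899300 in ≈ 8.438 in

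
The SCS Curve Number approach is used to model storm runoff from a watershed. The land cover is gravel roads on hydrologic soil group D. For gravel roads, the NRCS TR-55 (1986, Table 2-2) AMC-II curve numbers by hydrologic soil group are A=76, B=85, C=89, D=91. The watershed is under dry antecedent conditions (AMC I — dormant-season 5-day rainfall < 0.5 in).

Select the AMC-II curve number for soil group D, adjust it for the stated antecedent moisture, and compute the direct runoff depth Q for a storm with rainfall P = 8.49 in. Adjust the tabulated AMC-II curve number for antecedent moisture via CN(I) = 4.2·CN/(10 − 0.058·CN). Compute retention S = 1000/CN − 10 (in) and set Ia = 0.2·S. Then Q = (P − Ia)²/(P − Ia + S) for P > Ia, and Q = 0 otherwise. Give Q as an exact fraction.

Q = 86976640323/14031262700 in ≈ 6.199 in

NRCS table: gravel roads, soil group D → CN(II) = 91
Dry (AMC I): CN(I) = 4.2·91/(10 − 0.058·91) = (1911/5)/(2361/500) = 63700/787 ≈ 80.940
Retention S: 1000/CN − 10 with CN=80.940 → S = 1500/637 ≈ 2.355 in
Initial abstraction Ia = S/5 = (1500/637)/5 = 300/637 ≈ 0.471 in
P − Ia = 8.490 − 0.471 = 510813/63700 ≈ 8.019 in (> 0, runoff occurs)
Q = (510813/63700)²/((510813/63700) + 1500/637) = (260929920969/4057690000)/(660813/63700) = 86976640323/14031262700 in ≈ 6.199 in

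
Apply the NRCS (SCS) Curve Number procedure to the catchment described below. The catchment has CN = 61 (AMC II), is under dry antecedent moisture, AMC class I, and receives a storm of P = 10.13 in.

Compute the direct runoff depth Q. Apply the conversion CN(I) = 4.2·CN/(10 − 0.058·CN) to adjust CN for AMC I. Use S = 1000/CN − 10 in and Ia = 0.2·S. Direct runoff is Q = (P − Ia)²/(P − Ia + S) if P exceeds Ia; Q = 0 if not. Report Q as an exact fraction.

Q = 91537107601/40673927700 in ≈ 2.251 in

Dry (AMC I): CN(I) = 4.2·61/(10 − 0.058·61) = (1281/5)/(3231/500) = 42700/1077 ≈ 39.647
S = 1000/(42700/1077) − 10 = 6500/427 in ≈ 15.222 in
Ia = 0.2S: 0.2·15.222 = 3.044 in (exactly 1300/427)
Excess rainfall: 10.130 − 3.044 = 7.086 in; P > Ia so Q > 0
Q: (302551/42700)² ÷ (952551/42700) = 91537107601/40673927700 in (≈ 2.251 in)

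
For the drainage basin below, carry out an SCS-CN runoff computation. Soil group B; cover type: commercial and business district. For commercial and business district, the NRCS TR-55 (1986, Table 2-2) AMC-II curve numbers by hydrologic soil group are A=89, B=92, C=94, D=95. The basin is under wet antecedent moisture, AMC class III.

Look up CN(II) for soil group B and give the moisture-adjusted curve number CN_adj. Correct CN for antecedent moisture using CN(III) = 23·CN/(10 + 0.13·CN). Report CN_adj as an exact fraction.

NRCS table: commercial and business district, soil group B → CN(II) = 92
Wet (AMC III): CN(III) = 23·92/(10 + 0.13·92) = 2116/(549/25) = 52900/549 ≈ 96.357

CN_adj = 52900/549 ≈ 96.357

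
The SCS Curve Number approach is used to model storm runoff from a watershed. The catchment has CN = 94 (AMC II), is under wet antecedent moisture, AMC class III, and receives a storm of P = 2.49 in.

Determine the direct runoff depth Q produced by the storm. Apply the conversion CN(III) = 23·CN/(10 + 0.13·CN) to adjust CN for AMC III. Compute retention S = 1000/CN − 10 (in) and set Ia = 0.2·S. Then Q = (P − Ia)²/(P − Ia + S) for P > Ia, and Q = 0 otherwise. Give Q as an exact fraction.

CN(III) from CN(II)=94: (23·94)/(10 + 0.13·94) = 108100/1111 ≈ 97.300
Retention S: 1000/CN − 10 with CN=97.300 → S = 300/1081 ≈ 0.278 in
Ia = 0.2S: 0.2·0.278 = 0.056 in (exactly 60/1081)
Excess rainfall: 2.490 − 0.056 = 2.434 in; P > Ia so Q > 0
Q: (263169/108100)² ÷ (293169/108100) = 23085974187/10563856300 in (≈ 2.185 in)

Q = 23085974187/10563856300 in ≈ 2.185 in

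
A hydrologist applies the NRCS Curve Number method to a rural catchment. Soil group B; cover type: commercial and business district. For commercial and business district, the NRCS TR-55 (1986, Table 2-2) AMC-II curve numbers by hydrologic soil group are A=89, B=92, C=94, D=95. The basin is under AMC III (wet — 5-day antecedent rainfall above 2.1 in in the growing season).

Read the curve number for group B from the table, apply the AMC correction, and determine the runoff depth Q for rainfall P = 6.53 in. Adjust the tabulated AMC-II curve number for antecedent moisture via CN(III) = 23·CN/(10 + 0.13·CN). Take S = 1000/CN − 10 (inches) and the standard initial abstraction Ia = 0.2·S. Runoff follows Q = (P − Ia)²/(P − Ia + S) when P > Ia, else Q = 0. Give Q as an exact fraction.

NRCS table: commercial and business district, soil group B → CN(II) = 92
Adjust CN=92 to AMC III: 23·92/(10 + 0.13·92) → 2116 ÷ (549/25) = 52900/549 ≈ 96.357
S = 1000/(52900/549) − 10 = 200/529 in ≈ 0.378 in
Initial abstraction Ia = S/5 = (200/529)/5 = 40/529 ≈ 0.076 in
P − Ia = 6.530 − 0.076 = 341437/52900 ≈ 6.454 in (> 0, runoff occurs)
Runoff Q = (P−Ia)²/(P−Ia+S) = (6.454)²/(6.454+0.378) = 116579224969/19120017300 ≈ 6.097 in

Q = 116579224969/19120017300 in ≈ 6.097 in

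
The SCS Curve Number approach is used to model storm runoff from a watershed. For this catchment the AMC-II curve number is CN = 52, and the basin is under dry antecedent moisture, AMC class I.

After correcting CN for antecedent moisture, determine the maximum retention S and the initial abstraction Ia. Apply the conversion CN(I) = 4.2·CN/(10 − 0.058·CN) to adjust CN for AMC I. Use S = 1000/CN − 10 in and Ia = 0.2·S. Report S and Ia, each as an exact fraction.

S = 2000/91 in ≈ 21.978 in; Ia = 400/91 in ≈ 4.396 in

Adjust CN=52 to AMC I: 4.2·52/(10 − 0.058·52) → (1092/5) ÷ (873/125) = 9100/291 ≈ 31.271
S = 1000/(9100/291) − 10 = 2000/91 in ≈ 21.978 in
Ia = 0.2S: 0.2·21.978 = 4.396 in (exactly 400/91)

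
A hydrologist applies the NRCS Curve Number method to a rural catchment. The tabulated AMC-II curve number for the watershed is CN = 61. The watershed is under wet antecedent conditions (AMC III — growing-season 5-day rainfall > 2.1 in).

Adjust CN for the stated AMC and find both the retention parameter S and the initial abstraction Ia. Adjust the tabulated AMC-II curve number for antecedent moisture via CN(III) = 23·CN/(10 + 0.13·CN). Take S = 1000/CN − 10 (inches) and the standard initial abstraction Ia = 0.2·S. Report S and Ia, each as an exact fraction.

S = 3900/1403 in ≈ 2.780 in; Ia = 780/1403 in ≈ 0.556 in

Wet (AMC III): CN(III) = 23·61/(10 + 0.13·61) = 1403/(1793/100) = 140300/1793 ≈ 78.249
Retention S: 1000/CN − 10 with CN=78.249 → S = 3900/1403 ≈ 2.780 in
Initial abstraction Ia = S/5 = (3900/1403)/5 = 780/1403 ≈ 0.556 in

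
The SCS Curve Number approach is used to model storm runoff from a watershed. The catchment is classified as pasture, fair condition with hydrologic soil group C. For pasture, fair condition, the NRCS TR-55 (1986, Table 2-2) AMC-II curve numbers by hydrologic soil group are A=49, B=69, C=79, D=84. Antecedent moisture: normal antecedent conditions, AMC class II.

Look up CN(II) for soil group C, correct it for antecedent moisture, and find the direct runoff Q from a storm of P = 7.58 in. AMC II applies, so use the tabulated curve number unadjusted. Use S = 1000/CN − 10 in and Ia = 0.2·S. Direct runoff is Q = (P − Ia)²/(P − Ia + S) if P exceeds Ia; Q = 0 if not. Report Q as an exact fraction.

Q = 775121281/151446950 in ≈ 5.118 in

NRCS table: pasture, fair condition, soil group C → CN(II) = 79
AMC II — tabulated CN = 79 applies directly.
Retention S: 1000/CN − 10 with CN=79.000 → S = 210/79 ≈ 2.658 in
Ia = 0.2·(210/79) = 42/79 in ≈ 0.532 in
Excess rainfall: 7.580 − 0.532 = 7.048 in; P > Ia so Q > 0
Runoff Q = (P−Ia)²/(P−Ia+S) = (7.048)²/(7.048+2.658) = 775121281/151446950 ≈ 5.118 in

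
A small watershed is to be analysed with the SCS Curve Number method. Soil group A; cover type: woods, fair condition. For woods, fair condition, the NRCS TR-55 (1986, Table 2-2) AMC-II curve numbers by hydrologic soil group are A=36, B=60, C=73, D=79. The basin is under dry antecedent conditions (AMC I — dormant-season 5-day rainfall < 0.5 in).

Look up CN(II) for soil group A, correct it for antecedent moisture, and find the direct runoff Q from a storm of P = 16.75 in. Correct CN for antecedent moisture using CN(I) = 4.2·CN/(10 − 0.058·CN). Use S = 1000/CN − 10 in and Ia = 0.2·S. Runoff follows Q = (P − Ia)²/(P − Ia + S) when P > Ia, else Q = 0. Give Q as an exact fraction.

NRCS table: woods, fair condition, soil group A → CN(II) = 36
CN(I) from CN(II)=36: (4.2·36)/(10 − 0.058·36) = 18900/989 ≈ 19.110
S = 1000/(18900/989) − 10 = 8000/189 in ≈ 42.328 in
Initial abstraction Ia = S/5 = (8000/189)/5 = 1600/189 ≈ 8.466 in
P − Ia = 16.750 − 8.466 = 6263/756 ≈ 8.284 in (> 0, runoff occurs)
Q: (6263/756)² ÷ (38263/756) = 39225169/28926828 in (≈ 1.356 in)

Q = 39225169/28926828 in ≈ 1.356 in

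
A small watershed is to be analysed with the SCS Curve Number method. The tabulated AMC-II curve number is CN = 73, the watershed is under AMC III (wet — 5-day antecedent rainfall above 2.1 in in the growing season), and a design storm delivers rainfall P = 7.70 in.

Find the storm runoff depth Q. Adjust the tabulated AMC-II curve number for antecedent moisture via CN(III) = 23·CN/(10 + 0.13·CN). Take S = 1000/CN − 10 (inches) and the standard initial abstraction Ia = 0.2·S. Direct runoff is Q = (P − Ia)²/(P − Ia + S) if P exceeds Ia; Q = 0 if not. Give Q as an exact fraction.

CN(III) from CN(II)=73: (23·73)/(10 + 0.13·73) = 167900/1949 ≈ 86.147
Max retention: S = 1000/(167900/1949) − 10 = 2700/1679 in (≈ 1.608 in)
Initial abstraction Ia = S/5 = (2700/1679)/5 = 540/1679 ≈ 0.322 in
Excess rainfall: 7.700 − 0.322 = 7.378 in; P > Ia so Q > 0
Q: (123883/16790)² ÷ (150883/16790) = 15346997689/2533325570 in (≈ 6.058 in)

Q = 15346997689/2533325570 in ≈ 6.058 in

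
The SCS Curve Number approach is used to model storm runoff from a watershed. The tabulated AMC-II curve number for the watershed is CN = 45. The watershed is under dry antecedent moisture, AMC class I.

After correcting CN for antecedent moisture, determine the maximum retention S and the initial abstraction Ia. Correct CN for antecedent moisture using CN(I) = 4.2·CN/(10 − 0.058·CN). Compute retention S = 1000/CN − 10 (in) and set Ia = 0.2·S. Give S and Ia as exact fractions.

CN(I) from CN(II)=45: (4.2·45)/(10 − 0.058·45) = 18900/739 ≈ 25.575
Max retention: S = 1000/(18900/739) − 10 = 5500/189 in (≈ 29.101 in)
Initial abstraction Ia = S/5 = (5500/189)/5 = 1100/189 ≈ 5.820 in

S = 5500/189 in ≈ 29.101 in; Ia = 1100/189 in ≈ 5.820 in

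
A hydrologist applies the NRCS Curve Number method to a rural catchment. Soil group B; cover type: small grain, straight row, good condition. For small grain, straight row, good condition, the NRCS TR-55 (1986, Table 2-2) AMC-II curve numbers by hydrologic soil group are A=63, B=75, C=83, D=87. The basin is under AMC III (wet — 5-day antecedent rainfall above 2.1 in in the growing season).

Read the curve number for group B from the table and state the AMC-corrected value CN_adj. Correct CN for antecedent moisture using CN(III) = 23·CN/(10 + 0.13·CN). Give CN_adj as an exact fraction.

NRCS table: small grain, straight row, good condition, soil group B → CN(II) = 75
Wet (AMC III): CN(III) = 23·75/(10 + 0.13·75) = 1725/(79/4) = 6900/79 ≈ 87.342

CN_adj = 6900/79 ≈ 87.342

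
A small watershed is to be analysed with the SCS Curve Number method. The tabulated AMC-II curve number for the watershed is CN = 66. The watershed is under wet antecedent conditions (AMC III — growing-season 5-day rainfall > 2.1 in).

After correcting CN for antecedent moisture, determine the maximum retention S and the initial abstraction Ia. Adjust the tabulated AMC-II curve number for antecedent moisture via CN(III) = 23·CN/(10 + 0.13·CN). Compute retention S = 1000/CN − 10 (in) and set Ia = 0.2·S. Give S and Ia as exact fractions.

CN(III) from CN(II)=66: (23·66)/(10 + 0.13·66) = 75900/929 ≈ 81.701
S = 1000/(75900/929) − 10 = 1700/759 in ≈ 2.240 in
Initial abstraction Ia = S/5 = (1700/759)/5 = 340/759 ≈ 0.448 in

S = 1700/759 in ≈ 2.240 in; Ia = 340/759 in ≈ 0.448 in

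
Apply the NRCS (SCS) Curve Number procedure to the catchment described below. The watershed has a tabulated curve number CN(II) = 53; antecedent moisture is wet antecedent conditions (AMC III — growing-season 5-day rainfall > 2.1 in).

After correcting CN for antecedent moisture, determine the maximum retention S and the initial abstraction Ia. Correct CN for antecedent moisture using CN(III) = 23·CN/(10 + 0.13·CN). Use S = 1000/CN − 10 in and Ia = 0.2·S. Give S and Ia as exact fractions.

S = 4700/1219 in ≈ 3.856 in; Ia = 940/1219 in ≈ 0.771 in

Wet (AMC III): CN(III) = 23·53/(10 + 0.13·53) = 1219/(1689/100) = 121900/1689 ≈ 72.173
Max retention: S = 1000/(121900/1689) − 10 = 4700/1219 in (≈ 3.856 in)
Ia = 0.2·(4700/1219) = 940/1219 in ≈ 0.771 in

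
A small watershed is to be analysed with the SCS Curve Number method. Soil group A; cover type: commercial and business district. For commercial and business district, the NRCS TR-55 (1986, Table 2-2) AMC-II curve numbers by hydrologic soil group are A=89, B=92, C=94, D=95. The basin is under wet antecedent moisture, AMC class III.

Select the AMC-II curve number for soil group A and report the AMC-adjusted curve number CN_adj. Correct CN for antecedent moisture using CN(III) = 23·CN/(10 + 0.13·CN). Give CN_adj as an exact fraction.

CN_adj = 204700/2157 ≈ 94.900

NRCS table: commercial and business district, soil group A → CN(II) = 89
Wet (AMC III): CN(III) = 23·89/(10 + 0.13·89) = 2047/(2157/100) = 204700/2157 ≈ 94.900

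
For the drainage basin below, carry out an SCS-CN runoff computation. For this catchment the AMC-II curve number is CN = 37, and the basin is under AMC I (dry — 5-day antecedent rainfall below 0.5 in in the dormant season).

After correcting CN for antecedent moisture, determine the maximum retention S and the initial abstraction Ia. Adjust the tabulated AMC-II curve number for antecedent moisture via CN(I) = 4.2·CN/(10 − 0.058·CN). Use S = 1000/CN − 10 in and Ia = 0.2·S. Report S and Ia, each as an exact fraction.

S = 1500/37 in ≈ 40.541 in; Ia = 300/37 in ≈ 8.108 in

CN(I) from CN(II)=37: (4.2·37)/(10 − 0.058·37) = 3700/187 ≈ 19.786
Max retention: S = 1000/(3700/187) − 10 = 1500/37 in (≈ 40.541 in)
Ia = 0.2·(1500/37) = 300/37 in ≈ 8.108 in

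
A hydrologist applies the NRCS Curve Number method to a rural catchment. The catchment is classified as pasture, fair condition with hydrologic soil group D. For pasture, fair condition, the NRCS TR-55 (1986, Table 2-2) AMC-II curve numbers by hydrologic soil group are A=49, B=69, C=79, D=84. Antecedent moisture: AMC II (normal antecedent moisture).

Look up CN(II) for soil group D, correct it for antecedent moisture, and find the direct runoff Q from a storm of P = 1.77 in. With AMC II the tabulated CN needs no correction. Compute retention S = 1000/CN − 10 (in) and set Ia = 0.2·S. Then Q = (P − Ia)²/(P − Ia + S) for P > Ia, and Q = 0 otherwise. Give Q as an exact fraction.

NRCS table: pasture, fair condition, soil group D → CN(II) = 84
AMC II — tabulated CN = 84 applies directly.
Max retention: S = 1000/84 − 10 = 40/21 in (≈ 1.905 in)
Ia = 0.2·(40/21) = 8/21 in ≈ 0.381 in
P − Ia = 1.770 − 0.381 = 2917/2100 ≈ 1.389 in (> 0, runoff occurs)
Q: (2917/2100)² ÷ (6917/2100) = 8508889/14525700 in (≈ 0.586 in)

Q = 8508889/14525700 in ≈ 0.586 in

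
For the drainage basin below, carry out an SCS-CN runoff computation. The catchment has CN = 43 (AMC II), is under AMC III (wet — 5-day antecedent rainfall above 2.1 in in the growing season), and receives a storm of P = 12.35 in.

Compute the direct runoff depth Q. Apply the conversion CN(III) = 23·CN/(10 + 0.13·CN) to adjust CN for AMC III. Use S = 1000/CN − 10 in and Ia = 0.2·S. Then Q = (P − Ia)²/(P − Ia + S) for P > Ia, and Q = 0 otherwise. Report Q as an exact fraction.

Q = 2581827331/349255460 in ≈ 7.392 in

Adjust CN=43 to AMC III: 23·43/(10 + 0.13·43) → 989 ÷ (1559/100) = 98900/1559 ≈ 63.438
S = 1000/(98900/1559) − 10 = 5700/989 in ≈ 5.763 in
Ia = 0.2·(5700/989) = 1140/989 in ≈ 1.153 in
Excess rainfall: 12.350 − 1.153 = 11.197 in; P > Ia so Q > 0
Q: (221483/19780)² ÷ (335483/19780) = 2581827331/349255460 in (≈ 7.392 in)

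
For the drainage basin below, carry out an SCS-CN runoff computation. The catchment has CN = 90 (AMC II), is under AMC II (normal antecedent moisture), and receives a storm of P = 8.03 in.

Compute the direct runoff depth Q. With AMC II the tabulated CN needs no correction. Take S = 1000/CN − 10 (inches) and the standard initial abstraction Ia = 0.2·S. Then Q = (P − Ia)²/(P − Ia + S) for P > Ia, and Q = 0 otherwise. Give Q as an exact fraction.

Q = 49378729/7224300 in ≈ 6.835 in

CN(II) = 90; AMC II needs no correction.
S = 1000/90 − 10 = 10/9 in ≈ 1.111 in
Initial abstraction Ia = S/5 = (10/9)/5 = 2/9 ≈ 0.222 in
Since P=8.030 > Ia=0.222: effective rainfall P−Ia = 7027/900 in
Q: (7027/900)² ÷ (8027/900) = 49378729/7224300 in (≈ 6.835 in)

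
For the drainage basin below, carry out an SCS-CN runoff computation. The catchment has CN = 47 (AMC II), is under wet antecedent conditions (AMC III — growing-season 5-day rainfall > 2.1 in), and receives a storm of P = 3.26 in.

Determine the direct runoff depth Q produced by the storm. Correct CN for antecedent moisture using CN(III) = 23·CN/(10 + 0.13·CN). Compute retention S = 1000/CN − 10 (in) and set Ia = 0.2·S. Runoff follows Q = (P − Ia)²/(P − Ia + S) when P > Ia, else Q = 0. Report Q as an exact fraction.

Adjust CN=47 to AMC III: 23·47/(10 + 0.13·47) → 1081 ÷ (1611/100) = 108100/1611 ≈ 67.101
Max retention: S = 1000/(108100/1611) − 10 = 5300/1081 in (≈ 4.903 in)
Ia = 0.2S: 0.2·4.903 = 0.981 in (exactly 1060/1081)
P − Ia = 3.260 − 0.981 = 123203/54050 ≈ 2.279 in (> 0, runoff occurs)
Q: (123203/54050)² ÷ (388203/54050) = 15178979209/20982372150 in (≈ 0.723 in)

Q = 15178979209/20982372150 in ≈ 0.723 in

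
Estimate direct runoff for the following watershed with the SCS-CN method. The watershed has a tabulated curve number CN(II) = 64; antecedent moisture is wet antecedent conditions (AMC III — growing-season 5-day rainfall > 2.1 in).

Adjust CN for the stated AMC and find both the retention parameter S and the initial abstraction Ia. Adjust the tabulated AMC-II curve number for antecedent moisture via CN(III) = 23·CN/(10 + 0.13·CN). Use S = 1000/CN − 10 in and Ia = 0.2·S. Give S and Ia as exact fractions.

Adjust CN=64 to AMC III: 23·64/(10 + 0.13·64) → 1472 ÷ (458/25) = 18400/229 ≈ 80.349
Retention S: 1000/CN − 10 with CN=80.349 → S = 225/92 ≈ 2.446 in
Initial abstraction Ia = S/5 = (225/92)/5 = 45/92 ≈ 0.489 in

S = 225/92 in ≈ 2.446 in; Ia = 45/92 in ≈ 0.489 in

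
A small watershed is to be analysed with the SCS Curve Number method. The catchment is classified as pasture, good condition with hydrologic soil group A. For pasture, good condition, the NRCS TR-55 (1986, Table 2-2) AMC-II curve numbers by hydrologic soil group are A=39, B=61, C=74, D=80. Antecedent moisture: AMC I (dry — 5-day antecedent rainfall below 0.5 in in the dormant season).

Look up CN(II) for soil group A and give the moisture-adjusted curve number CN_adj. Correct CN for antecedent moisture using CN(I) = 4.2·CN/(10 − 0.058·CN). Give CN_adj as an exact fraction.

NRCS table: pasture, good condition, soil group A → CN(II) = 39
Dry (AMC I): CN(I) = 4.2·39/(10 − 0.058·39) = (819/5)/(3869/500) = 81900/3869 ≈ 21.168

CN_adj = 81900/3869 ≈ 21.168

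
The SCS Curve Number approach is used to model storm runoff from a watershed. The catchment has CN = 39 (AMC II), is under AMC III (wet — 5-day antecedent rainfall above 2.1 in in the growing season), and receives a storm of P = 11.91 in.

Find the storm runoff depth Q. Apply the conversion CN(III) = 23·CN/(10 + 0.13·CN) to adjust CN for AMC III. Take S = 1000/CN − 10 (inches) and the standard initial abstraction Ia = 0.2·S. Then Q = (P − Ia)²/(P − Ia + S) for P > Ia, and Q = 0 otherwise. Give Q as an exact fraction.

CN(III) from CN(II)=39: (23·39)/(10 + 0.13·39) = 89700/1507 ≈ 59.522
Max retention: S = 1000/(89700/1507) − 10 = 6100/897 in (≈ 6.800 in)
Initial abstraction Ia = S/5 = (6100/897)/5 = 1220/897 ≈ 1.360 in
Excess rainfall: 11.910 − 1.360 = 10.550 in; P > Ia so Q > 0
Runoff Q = (P−Ia)²/(P−Ia+S) = (10.550)²/(10.550+6.800) = 895534790929/139602531900 ≈ 6.415 in

Q = 895534790929/139602531900 in ≈ 6.415 in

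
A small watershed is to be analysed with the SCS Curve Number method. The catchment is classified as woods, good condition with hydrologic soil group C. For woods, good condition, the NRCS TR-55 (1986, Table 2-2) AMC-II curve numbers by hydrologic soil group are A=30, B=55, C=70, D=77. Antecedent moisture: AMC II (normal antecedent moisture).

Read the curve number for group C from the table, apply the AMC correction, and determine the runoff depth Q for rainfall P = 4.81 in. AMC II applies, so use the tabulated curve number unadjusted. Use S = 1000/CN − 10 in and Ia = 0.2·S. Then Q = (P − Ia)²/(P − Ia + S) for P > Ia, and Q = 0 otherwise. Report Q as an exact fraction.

NRCS table: woods, good condition, soil group C → CN(II) = 70
CN(II) = 70; AMC II needs no correction.
Max retention: S = 1000/70 − 10 = 30/7 in (≈ 4.286 in)
Ia = 0.2S: 0.2·4.286 = 0.857 in (exactly 6/7)
Since P=4.810 > Ia=0.857: effective rainfall P−Ia = 2767/700 in
Runoff Q = (P−Ia)²/(P−Ia+S) = (3.953)²/(3.953+4.286) = 7656289/4036900 ≈ 1.897 in

Q = 7656289/4036900 in ≈ 1.897 in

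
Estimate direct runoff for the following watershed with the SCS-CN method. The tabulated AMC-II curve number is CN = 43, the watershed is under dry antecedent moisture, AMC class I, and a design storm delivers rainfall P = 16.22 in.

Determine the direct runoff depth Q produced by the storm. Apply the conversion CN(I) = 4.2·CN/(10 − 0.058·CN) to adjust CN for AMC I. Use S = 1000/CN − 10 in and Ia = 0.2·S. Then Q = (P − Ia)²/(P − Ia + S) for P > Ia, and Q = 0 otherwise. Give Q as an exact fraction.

Q = 22234090321/9392870550 in ≈ 2.367 in

Adjust CN=43 to AMC I: 4.2·43/(10 − 0.058·43) → (903/5) ÷ (3753/500) = 30100/1251 ≈ 24.061
Max retention: S = 1000/(30100/1251) − 10 = 9500/301 in (≈ 31.561 in)
Initial abstraction Ia = S/5 = (9500/301)/5 = 1900/301 ≈ 6.312 in
Since P=16.220 > Ia=6.312: effective rainfall P−Ia = 149111/15050 in
Runoff Q = (P−Ia)²/(P−Ia+S) = (9.908)²/(9.908+31.561) = 22234090321/9392870550 ≈ 2.367 in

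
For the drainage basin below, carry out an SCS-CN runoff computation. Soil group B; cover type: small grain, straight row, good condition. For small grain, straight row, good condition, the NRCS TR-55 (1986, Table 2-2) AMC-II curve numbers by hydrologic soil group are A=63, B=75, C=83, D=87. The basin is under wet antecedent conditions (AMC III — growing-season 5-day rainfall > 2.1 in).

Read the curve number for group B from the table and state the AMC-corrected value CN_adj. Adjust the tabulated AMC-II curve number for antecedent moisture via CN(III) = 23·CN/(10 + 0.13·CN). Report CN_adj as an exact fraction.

NRCS table: small grain, straight row, good condition, soil group B → CN(II) = 75
CN(III) from CN(II)=75: (23·75)/(10 + 0.13·75) = 6900/79 ≈ 87.342

CN_adj = 6900/79 ≈ 87.342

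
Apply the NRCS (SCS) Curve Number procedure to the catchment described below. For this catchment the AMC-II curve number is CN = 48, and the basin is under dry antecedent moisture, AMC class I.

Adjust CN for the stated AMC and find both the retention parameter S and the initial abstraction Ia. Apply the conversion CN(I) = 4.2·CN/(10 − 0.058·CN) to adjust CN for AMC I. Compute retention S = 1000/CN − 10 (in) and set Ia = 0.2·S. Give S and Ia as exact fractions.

Adjust CN=48 to AMC I: 4.2·48/(10 − 0.058·48) → (1008/5) ÷ (902/125) = 12600/451 ≈ 27.938
Max retention: S = 1000/(12600/451) − 10 = 1625/63 in (≈ 25.794 in)
Ia = 0.2S: 0.2·25.794 = 5.159 in (exactly 325/63)

S = 1625/63 in ≈ 25.794 in; Ia = 325/63 in ≈ 5.159 in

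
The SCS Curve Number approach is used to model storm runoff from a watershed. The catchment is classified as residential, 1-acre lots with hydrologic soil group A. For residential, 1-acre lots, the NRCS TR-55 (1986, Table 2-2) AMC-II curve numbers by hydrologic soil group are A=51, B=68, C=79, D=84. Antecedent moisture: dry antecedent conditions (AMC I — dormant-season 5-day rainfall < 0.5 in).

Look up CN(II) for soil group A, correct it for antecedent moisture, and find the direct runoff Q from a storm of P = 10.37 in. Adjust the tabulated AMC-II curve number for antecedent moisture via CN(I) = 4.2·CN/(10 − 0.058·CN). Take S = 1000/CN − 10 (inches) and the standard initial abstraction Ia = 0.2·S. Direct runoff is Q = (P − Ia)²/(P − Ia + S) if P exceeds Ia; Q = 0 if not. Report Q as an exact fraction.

Q = 7860772921/6711513300 in ≈ 1.171 in

NRCS table: residential, 1-acre lots, soil group A → CN(II) = 51
CN(I) from CN(II)=51: (4.2·51)/(10 − 0.058·51) = 15300/503 ≈ 30.417
S = 1000/(15300/503) − 10 = 3500/153 in ≈ 22.876 in
Ia = 0.2S: 0.2·22.876 = 4.575 in (exactly 700/153)
P − Ia = 10.370 − 4.575 = 88661/15300 ≈ 5.795 in (> 0, runoff occurs)
Q: (88661/15300)² ÷ (438661/15300) = 7860772921/6711513300 in (≈ 1.171 in)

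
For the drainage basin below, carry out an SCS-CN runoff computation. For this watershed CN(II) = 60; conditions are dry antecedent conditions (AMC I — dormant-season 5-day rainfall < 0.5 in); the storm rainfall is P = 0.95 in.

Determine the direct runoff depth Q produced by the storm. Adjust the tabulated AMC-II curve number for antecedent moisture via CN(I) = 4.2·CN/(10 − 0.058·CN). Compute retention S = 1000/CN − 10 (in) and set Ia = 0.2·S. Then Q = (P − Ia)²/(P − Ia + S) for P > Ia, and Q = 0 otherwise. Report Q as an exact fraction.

Q = 0 in ≈ 0.000 in

Dry (AMC I): CN(I) = 4.2·60/(10 − 0.058·60) = 252/(163/25) = 6300/163 ≈ 38.650
S = 1000/(6300/163) − 10 = 1000/63 in ≈ 15.873 in
Ia = 0.2S: 0.2·15.873 = 3.175 in (exactly 200/63)
P = 0.950 ≤ Ia = 3.175 in: entire storm abstracted, Q = 0.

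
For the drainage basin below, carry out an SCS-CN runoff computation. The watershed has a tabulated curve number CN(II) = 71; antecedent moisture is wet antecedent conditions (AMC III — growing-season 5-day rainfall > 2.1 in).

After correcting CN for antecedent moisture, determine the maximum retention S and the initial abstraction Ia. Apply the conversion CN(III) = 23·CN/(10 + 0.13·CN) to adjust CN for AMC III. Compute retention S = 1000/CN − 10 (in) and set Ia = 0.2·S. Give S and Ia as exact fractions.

CN(III) from CN(II)=71: (23·71)/(10 + 0.13·71) = 163300/1923 ≈ 84.919
S = 1000/(163300/1923) − 10 = 2900/1633 in ≈ 1.776 in
Ia = 0.2·(2900/1633) = 580/1633 in ≈ 0.355 in

S = 2900/1633 in ≈ 1.776 in; Ia = 580/1633 in ≈ 0.355 in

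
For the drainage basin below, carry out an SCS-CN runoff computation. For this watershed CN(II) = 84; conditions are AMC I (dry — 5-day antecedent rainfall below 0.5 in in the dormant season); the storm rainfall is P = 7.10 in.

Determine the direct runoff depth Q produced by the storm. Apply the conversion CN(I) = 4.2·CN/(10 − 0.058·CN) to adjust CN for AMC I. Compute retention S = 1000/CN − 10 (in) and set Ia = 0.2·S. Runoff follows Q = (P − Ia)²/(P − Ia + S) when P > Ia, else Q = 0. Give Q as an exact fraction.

Dry (AMC I): CN(I) = 4.2·84/(10 − 0.058·84) = (1764/5)/(641/125) = 44100/641 ≈ 68.799
Max retention: S = 1000/(44100/641) − 10 = 2000/441 in (≈ 4.535 in)
Ia = 0.2S: 0.2·4.535 = 0.907 in (exactly 400/441)
P − Ia = 7.100 − 0.907 = 27311/4410 ≈ 6.193 in (> 0, runoff occurs)
Runoff Q = (P−Ia)²/(P−Ia+S) = (6.193)²/(6.193+4.535) = 745890721/208641510 ≈ 3.575 in

Q = 745890721/208641510 in ≈ 3.575 in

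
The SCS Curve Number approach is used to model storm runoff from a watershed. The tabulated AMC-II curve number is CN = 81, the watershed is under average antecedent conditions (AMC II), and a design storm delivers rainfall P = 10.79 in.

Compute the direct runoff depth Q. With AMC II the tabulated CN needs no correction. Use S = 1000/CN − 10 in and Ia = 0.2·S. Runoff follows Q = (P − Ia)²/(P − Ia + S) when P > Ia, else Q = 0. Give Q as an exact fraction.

CN(II) = 81; AMC II needs no correction.
S = 1000/81 − 10 = 190/81 in ≈ 2.346 in
Initial abstraction Ia = S/5 = (190/81)/5 = 38/81 ≈ 0.469 in
Since P=10.790 > Ia=0.469: effective rainfall P−Ia = 83599/8100 in
Runoff Q = (P−Ia)²/(P−Ia+S) = (10.321)²/(10.321+2.346) = 6988792801/831051900 ≈ 8.410 in

Q = 6988792801/831051900 in ≈ 8.410 in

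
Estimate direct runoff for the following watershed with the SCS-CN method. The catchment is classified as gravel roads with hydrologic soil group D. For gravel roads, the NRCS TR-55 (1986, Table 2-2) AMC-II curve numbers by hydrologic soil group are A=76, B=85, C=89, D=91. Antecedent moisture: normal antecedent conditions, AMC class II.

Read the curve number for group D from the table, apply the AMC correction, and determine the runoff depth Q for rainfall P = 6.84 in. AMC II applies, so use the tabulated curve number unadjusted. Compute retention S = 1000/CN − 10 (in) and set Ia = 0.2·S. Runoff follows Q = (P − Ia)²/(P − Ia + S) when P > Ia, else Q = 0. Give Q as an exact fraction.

Q = 8457123/1462825 in ≈ 5.781 in

NRCS table: gravel roads, soil group D → CN(II) = 91
CN(II) = 91; AMC II needs no correction.
Max retention: S = 1000/91 − 10 = 90/91 in (≈ 0.989 in)
Initial abstraction Ia = S/5 = (90/91)/5 = 18/91 ≈ 0.198 in
Since P=6.840 > Ia=0.198: effective rainfall P−Ia = 15111/2275 in
Q = (15111/2275)²/((15111/2275) + 90/91) = (228342321/5175625)/(17361/2275) = 8457123/1462825 in ≈ 5.781 in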